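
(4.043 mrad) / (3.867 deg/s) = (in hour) 1.664e-05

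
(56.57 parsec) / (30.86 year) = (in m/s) 1.794e+09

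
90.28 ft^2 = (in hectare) 0.0008387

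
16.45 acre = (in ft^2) 7.166e+05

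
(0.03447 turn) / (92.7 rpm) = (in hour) 6.197e-06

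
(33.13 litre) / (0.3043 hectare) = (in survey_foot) 3.572e-05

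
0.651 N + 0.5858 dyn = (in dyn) 6.51e+04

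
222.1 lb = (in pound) 222.1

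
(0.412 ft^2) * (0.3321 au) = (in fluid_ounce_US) 6.43e+13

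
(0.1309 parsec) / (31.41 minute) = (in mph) 4.794e+12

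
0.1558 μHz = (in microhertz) 0.1558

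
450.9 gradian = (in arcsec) 1.461e+06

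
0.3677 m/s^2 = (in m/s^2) 0.3677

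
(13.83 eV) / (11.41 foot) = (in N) 6.371e-19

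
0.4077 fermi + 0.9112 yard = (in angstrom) 8.332e+09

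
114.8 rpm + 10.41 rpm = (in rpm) 125.2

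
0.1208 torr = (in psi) 0.002336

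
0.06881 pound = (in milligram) 3.121e+04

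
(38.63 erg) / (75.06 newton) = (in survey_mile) 3.198e-11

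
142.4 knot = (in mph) 163.9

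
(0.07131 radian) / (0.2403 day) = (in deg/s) 0.0001968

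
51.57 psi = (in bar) 3.556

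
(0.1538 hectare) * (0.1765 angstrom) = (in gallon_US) 7.171e-06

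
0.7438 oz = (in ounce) 0.7438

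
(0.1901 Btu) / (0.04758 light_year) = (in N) 4.456e-13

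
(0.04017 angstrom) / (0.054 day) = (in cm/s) 8.61e-14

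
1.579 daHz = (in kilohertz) 0.01579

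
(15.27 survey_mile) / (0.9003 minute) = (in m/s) 454.9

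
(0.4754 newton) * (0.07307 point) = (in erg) 122.5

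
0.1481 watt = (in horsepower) 0.0001986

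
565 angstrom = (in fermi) 5.65e+07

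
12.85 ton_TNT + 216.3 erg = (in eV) 3.356e+29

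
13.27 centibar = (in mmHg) 99.53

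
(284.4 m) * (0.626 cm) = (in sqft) 19.16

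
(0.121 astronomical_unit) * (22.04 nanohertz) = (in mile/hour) 892.4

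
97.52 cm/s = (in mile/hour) 2.181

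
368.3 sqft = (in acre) 0.008455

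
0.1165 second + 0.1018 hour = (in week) 0.0006061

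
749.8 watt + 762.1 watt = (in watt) 1512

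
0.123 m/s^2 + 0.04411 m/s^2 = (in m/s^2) 0.1671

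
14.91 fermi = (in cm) 1.491e-12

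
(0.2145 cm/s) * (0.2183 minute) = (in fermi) 2.81e+13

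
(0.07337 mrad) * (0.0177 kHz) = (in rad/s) 0.001299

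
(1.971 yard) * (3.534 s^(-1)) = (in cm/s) 636.9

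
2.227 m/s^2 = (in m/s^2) 2.227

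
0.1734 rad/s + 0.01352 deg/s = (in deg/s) 9.949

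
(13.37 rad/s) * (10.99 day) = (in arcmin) 4.364e+10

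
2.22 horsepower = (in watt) 1655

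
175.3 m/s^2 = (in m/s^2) 175.3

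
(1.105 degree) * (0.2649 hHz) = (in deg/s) 29.27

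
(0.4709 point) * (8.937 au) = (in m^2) 2.221e+08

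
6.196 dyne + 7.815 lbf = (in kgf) 3.545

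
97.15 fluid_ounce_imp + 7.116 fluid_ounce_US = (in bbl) 0.01869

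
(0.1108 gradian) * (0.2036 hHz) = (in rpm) 0.3384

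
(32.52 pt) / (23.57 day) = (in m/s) 5.634e-09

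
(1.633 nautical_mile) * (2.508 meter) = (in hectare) 0.7585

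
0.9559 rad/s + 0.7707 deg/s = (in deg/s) 55.54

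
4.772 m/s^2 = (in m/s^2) 4.772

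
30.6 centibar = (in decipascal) 3.06e+05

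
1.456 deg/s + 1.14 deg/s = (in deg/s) 2.596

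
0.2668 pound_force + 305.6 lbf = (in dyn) 1.361e+08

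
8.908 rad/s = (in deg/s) 510.4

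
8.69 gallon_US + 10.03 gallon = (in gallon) 18.72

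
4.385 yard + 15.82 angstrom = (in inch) 157.9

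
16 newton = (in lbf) 3.597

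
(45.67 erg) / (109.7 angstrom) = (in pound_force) 93.59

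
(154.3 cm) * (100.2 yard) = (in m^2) 141.4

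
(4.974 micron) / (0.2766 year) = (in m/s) 5.702e-13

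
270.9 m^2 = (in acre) 0.06694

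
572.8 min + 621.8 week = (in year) 11.93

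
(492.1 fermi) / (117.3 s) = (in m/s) 4.195e-15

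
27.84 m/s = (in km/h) 100.2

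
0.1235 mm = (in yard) 0.0001351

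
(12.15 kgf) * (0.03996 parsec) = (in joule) 1.469e+17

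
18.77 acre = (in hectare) 7.596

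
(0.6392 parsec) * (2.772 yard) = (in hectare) 4.999e+12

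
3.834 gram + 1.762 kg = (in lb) 3.893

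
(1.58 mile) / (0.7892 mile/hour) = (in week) 0.01192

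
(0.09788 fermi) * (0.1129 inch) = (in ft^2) 3.021e-18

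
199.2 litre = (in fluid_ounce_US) 6736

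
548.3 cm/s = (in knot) 10.66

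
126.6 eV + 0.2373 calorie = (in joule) 0.9929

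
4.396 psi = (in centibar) 30.31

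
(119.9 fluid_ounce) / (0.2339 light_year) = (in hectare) 1.602e-22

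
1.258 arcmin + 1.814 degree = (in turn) 0.005097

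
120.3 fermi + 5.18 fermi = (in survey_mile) 7.797e-17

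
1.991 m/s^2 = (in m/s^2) 1.991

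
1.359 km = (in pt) 3.852e+06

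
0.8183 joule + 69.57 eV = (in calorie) 0.1956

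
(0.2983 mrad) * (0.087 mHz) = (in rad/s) 2.595e-08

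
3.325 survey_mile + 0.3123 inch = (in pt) 1.517e+07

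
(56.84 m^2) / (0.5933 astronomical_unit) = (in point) 1.815e-06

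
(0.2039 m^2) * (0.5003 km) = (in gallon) 2.695e+04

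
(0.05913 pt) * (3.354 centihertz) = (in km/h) 2.519e-06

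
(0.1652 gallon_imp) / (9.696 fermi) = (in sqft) 8.337e+11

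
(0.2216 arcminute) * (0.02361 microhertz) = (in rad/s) 1.522e-12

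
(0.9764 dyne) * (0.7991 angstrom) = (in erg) 7.802e-09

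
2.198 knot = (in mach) 0.003321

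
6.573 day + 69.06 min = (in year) 0.01814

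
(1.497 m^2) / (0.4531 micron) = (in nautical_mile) 1784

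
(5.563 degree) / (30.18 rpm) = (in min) 0.000512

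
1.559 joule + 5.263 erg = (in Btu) 0.001478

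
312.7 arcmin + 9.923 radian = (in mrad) 1.001e+04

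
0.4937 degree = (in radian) 0.008617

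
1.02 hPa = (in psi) 0.01479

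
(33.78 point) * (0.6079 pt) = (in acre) 6.315e-10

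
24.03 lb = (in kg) 10.9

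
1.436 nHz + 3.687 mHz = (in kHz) 3.687e-06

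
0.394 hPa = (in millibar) 0.394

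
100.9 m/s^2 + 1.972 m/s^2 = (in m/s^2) 102.9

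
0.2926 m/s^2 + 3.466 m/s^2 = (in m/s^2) 3.759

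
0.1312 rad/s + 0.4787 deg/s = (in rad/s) 0.1396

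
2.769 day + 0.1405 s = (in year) 0.007586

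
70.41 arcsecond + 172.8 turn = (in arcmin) 3.732e+06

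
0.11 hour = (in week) 0.0006548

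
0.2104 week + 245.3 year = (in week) 1.279e+04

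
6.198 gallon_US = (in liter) 23.46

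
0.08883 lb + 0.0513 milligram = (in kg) 0.04029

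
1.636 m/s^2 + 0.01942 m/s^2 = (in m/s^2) 1.655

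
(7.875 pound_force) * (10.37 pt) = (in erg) 1.281e+06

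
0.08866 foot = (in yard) 0.02955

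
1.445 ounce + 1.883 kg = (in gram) 1924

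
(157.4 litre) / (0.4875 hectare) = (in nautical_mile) 1.743e-08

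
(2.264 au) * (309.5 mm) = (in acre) 2.59e+07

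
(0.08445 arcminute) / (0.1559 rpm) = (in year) 4.771e-11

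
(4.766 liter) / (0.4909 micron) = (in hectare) 0.9709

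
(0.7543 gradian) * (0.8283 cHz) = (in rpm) 0.0009372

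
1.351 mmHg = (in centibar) 0.1801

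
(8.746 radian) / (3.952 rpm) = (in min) 0.3522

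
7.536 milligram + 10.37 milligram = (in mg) 17.91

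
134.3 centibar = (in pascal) 1.343e+05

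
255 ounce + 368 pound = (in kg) 174.2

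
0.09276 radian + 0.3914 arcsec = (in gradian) 5.905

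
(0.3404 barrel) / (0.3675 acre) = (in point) 0.1032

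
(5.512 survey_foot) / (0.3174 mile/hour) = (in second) 11.84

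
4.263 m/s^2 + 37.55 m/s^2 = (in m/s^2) 41.81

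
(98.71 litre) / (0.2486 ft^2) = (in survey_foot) 14.02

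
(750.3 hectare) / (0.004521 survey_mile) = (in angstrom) 1.031e+16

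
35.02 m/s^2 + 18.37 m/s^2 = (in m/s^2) 53.39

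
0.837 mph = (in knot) 0.7273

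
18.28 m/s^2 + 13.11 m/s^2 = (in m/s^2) 31.39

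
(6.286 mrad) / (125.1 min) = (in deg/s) 4.798e-05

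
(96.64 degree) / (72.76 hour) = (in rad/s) 6.439e-06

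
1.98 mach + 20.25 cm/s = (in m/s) 674.4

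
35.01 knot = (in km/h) 64.84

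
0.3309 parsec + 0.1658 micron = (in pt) 2.894e+19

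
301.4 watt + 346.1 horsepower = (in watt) 2.584e+05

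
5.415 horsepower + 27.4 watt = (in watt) 4065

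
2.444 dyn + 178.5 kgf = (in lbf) 393.5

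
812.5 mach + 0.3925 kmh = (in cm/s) 2.767e+07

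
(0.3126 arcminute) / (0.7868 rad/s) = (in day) 1.338e-09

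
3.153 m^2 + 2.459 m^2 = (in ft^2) 60.41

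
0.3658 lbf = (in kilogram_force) 0.1659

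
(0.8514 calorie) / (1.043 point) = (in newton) 9681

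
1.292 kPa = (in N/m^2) 1292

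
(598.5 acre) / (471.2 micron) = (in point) 1.457e+13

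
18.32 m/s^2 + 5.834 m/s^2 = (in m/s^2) 24.15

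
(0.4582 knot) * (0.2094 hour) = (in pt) 5.037e+05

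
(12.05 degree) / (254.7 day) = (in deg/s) 5.476e-07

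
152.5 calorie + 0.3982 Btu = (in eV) 6.605e+21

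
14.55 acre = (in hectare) 5.888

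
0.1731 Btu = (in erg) 1.826e+09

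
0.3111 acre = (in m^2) 1259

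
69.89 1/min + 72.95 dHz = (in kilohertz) 0.00846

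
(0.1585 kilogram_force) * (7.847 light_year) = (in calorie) 2.758e+16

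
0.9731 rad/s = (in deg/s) 55.75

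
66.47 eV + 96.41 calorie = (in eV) 2.518e+21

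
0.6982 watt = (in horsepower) 0.0009363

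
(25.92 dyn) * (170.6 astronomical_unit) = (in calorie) 1.581e+09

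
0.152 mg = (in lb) 3.351e-07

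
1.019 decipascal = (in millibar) 0.001019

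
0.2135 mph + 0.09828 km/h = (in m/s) 0.1227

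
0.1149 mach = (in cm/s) 3912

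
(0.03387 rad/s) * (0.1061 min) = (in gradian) 13.73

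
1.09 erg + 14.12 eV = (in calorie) 2.605e-08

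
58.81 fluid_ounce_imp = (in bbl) 0.01051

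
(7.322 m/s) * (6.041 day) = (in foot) 1.254e+07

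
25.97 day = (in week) 3.71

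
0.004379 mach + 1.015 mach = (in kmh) 1250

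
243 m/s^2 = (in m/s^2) 243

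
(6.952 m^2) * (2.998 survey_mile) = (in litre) 3.354e+07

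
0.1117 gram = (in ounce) 0.00394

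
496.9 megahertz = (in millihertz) 4.969e+11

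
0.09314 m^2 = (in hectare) 9.314e-06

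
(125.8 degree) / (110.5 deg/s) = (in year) 3.61e-08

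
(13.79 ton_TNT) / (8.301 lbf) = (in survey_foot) 5.127e+09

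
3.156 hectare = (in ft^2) 3.397e+05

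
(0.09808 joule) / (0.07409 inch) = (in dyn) 5.212e+06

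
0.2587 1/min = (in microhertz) 4312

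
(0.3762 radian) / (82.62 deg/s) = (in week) 4.314e-07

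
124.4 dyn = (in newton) 0.001244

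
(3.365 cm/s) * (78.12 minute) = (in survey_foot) 517.5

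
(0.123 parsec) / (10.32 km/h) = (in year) 4.198e+07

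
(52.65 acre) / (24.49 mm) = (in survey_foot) 2.854e+07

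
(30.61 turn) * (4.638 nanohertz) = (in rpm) 8.518e-06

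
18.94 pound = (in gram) 8591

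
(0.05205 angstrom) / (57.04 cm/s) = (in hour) 2.535e-15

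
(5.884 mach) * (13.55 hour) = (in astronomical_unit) 0.0006533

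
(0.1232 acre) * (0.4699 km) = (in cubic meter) 2.343e+05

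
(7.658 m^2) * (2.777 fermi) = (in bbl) 1.338e-13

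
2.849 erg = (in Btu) 2.7e-10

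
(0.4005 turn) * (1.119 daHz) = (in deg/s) 1613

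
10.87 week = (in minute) 1.096e+05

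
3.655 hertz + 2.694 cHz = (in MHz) 3.682e-06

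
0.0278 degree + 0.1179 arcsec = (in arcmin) 1.67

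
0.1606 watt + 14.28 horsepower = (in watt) 1.065e+04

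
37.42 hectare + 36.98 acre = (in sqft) 5.639e+06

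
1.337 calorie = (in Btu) 0.005302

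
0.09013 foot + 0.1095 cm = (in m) 0.02857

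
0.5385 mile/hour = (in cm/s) 24.07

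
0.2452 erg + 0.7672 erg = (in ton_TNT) 2.42e-17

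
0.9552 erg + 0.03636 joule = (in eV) 2.269e+17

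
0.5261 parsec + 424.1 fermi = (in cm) 1.623e+18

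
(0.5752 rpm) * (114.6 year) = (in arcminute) 7.484e+11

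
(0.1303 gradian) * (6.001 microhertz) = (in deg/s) 7.037e-07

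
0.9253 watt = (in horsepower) 0.001241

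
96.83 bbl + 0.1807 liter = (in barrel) 96.83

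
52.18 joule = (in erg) 5.218e+08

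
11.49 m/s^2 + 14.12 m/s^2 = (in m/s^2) 25.61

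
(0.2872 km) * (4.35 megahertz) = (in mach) 3.669e+06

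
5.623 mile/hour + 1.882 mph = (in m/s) 3.355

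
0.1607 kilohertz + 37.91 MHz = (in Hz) 3.791e+07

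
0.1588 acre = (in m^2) 642.6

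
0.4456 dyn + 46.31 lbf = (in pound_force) 46.31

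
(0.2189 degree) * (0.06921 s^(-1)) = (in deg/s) 0.01515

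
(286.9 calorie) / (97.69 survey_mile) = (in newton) 0.007635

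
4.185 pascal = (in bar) 4.185e-05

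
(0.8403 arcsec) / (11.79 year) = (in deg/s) 6.278e-13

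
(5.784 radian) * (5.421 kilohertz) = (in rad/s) 3.136e+04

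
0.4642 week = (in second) 2.807e+05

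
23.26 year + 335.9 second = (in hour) 2.038e+05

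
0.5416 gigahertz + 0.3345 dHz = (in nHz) 5.416e+17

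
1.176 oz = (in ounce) 1.176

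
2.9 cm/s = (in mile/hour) 0.06487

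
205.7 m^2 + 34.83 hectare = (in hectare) 34.85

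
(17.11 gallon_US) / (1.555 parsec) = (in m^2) 1.35e-18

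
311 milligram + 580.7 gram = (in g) 581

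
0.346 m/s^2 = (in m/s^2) 0.346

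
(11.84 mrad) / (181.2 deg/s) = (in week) 6.19e-09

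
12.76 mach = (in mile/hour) 9719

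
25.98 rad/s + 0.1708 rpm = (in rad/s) 26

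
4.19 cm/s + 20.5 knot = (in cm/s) 1059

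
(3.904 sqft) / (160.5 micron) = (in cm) 2.26e+05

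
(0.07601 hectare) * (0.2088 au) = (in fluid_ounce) 8.028e+17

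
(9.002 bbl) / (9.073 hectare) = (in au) 1.054e-16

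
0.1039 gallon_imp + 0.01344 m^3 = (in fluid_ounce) 470.4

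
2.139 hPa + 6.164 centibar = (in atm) 0.06294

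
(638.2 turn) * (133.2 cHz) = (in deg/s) 3.06e+05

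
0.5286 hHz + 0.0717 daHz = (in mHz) 5.358e+04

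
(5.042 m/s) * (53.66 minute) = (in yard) 1.775e+04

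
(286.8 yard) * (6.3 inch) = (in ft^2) 451.7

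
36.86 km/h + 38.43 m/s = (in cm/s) 4867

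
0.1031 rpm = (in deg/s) 0.6186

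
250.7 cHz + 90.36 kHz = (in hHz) 903.6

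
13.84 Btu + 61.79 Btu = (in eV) 4.98e+23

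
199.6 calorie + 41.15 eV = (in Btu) 0.7915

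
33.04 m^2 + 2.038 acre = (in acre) 2.046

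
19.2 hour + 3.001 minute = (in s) 6.93e+04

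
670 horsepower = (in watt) 4.996e+05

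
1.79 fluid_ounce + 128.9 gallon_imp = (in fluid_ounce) 1.982e+04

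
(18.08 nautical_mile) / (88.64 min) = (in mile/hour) 14.08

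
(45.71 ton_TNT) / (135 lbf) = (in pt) 9.028e+11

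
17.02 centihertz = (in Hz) 0.1702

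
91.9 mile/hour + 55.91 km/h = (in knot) 110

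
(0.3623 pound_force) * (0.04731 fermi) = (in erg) 7.624e-10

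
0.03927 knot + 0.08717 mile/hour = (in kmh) 0.213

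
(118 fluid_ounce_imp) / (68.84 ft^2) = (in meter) 0.0005242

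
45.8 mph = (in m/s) 20.47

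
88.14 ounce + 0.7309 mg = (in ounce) 88.14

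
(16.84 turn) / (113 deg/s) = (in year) 1.701e-06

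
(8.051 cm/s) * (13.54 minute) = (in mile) 0.04064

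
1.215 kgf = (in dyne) 1.192e+06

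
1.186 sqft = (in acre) 2.723e-05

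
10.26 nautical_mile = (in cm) 1.9e+06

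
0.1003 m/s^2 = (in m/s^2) 0.1003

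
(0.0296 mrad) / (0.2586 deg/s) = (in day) 7.591e-08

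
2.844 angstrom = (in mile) 1.767e-13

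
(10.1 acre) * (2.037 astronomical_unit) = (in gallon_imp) 2.74e+18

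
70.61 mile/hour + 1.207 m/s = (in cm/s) 3277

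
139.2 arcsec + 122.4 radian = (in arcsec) 2.525e+07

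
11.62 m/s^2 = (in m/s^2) 11.62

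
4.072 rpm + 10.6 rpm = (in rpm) 14.67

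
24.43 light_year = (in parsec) 7.49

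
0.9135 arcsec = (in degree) 0.0002538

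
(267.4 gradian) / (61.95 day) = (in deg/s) 4.496e-05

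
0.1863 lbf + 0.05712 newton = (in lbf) 0.1991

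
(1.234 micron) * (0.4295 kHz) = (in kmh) 0.001908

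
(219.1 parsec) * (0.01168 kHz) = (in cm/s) 7.897e+21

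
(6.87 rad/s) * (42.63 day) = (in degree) 1.45e+09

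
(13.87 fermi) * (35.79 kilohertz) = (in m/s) 4.964e-10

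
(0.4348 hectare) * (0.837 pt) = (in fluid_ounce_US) 4.341e+04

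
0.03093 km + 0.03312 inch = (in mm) 3.093e+04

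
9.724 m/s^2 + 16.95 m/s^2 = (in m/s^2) 26.67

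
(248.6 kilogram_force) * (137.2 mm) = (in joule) 334.5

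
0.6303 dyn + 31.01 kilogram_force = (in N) 304.1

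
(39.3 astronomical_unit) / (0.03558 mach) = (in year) 1.539e+04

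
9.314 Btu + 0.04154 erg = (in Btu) 9.314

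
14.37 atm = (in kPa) 1456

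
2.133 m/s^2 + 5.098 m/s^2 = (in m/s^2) 7.231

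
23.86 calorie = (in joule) 99.83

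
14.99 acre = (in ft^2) 6.53e+05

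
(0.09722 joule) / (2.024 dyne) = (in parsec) 1.557e-13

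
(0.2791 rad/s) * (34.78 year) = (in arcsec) 6.314e+13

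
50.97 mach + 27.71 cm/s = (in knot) 3.374e+04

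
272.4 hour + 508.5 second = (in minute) 1.635e+04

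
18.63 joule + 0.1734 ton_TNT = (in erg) 7.255e+15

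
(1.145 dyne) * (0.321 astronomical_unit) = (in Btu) 521.1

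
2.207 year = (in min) 1.16e+06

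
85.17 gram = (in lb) 0.1878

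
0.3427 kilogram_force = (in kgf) 0.3427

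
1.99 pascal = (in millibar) 0.0199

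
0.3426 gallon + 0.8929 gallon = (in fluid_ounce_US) 158.1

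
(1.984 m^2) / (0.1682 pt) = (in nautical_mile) 18.05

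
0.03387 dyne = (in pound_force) 7.614e-08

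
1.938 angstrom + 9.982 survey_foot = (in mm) 3043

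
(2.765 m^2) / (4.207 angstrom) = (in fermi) 6.572e+24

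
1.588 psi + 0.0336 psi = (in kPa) 11.18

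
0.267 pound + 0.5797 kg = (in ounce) 24.72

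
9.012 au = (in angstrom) 1.348e+22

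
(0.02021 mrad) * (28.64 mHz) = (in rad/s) 5.788e-07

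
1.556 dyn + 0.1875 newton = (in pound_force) 0.04216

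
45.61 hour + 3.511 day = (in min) 7792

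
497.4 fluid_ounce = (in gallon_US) 3.886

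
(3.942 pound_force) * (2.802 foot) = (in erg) 1.498e+08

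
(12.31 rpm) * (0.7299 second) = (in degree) 53.91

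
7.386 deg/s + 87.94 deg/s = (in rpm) 15.89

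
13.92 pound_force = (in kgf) 6.314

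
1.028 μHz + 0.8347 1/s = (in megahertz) 8.347e-07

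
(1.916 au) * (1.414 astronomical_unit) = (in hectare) 6.063e+18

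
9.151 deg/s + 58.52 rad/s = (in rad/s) 58.68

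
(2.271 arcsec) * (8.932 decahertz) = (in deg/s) 0.05635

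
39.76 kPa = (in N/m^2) 3.976e+04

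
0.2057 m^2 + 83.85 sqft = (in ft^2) 86.06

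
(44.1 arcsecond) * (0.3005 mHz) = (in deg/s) 3.681e-06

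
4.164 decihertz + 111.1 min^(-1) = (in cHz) 226.8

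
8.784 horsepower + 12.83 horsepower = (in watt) 1.612e+04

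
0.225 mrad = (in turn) 3.581e-05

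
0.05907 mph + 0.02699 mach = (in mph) 20.62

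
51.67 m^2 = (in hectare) 0.005167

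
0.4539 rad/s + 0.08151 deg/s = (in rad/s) 0.4553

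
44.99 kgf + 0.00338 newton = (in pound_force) 99.19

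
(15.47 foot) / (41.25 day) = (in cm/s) 0.0001323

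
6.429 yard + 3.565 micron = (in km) 0.005879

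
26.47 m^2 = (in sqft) 284.9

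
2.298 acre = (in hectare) 0.93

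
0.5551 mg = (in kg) 5.551e-07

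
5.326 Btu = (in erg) 5.619e+10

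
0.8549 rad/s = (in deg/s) 48.98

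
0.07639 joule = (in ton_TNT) 1.826e-11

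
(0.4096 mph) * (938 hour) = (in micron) 6.183e+11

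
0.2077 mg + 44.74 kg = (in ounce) 1578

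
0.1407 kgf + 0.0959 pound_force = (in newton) 1.806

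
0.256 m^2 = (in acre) 6.326e-05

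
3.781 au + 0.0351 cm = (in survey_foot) 1.856e+12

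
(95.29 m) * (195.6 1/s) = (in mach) 54.74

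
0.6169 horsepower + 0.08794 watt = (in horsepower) 0.617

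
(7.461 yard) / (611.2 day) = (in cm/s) 1.292e-05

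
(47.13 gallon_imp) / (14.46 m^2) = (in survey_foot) 0.04861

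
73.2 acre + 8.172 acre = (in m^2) 3.293e+05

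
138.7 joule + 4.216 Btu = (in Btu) 4.347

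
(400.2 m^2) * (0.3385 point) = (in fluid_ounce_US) 1616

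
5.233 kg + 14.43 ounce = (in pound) 12.44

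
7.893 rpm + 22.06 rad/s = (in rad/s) 22.89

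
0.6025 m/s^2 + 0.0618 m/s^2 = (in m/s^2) 0.6643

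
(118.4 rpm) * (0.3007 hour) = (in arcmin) 4.614e+07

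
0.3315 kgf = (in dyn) 3.251e+05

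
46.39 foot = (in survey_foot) 46.39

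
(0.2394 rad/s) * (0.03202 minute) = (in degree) 26.35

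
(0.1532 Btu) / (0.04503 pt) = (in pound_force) 2.287e+06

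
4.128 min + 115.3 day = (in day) 115.3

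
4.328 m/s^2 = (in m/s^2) 4.328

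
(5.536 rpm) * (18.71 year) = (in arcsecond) 7.056e+13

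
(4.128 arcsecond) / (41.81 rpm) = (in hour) 1.27e-09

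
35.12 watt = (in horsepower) 0.0471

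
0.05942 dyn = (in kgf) 6.059e-08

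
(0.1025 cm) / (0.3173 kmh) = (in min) 0.0001938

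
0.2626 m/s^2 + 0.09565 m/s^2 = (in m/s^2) 0.3583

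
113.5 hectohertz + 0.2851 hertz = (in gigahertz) 1.135e-05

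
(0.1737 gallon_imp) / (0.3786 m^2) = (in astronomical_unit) 1.394e-14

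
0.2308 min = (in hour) 0.003847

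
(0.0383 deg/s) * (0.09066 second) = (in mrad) 0.0606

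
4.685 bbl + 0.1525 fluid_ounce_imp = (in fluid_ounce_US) 2.519e+04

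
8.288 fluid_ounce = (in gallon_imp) 0.05392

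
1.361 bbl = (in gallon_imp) 47.6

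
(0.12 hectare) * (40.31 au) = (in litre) 7.236e+18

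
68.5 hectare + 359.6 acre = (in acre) 528.9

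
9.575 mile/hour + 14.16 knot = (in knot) 22.48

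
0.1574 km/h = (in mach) 0.0001284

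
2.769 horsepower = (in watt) 2065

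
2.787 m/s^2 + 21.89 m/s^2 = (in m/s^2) 24.68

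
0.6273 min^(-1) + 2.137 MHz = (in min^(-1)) 1.282e+08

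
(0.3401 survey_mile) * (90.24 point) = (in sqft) 187.6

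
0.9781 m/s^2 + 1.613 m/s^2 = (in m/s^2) 2.591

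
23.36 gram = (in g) 23.36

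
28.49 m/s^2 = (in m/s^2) 28.49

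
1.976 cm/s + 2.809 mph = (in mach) 0.003746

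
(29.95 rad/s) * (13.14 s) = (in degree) 2.255e+04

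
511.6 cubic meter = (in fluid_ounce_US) 1.73e+07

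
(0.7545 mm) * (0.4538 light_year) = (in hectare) 3.239e+08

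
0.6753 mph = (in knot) 0.5868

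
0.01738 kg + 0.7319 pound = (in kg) 0.3494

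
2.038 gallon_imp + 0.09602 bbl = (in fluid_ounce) 829.5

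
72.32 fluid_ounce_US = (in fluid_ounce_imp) 75.27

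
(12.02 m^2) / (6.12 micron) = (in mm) 1.964e+09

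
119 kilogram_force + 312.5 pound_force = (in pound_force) 574.9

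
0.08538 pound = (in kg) 0.03873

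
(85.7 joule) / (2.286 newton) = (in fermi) 3.749e+16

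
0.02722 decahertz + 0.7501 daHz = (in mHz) 7773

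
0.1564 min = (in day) 0.0001086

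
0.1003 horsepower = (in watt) 74.79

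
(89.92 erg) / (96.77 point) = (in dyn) 26.34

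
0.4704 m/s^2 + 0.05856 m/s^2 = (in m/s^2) 0.529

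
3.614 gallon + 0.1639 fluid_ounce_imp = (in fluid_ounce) 462.7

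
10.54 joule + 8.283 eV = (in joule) 10.54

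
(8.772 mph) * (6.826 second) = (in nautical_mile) 0.01445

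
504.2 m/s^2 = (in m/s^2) 504.2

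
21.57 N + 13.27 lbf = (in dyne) 8.06e+06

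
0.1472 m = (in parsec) 4.77e-18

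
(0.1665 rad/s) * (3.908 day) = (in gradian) 3.579e+06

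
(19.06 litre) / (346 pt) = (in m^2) 0.1562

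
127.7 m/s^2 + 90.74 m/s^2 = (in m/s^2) 218.4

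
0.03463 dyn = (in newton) 3.463e-07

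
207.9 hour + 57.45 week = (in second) 3.549e+07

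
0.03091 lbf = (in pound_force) 0.03091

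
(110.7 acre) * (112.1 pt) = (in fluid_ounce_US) 5.991e+08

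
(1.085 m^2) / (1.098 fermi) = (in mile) 6.14e+11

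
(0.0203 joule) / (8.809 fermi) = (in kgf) 2.35e+11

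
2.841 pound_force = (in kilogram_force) 1.289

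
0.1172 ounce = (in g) 3.323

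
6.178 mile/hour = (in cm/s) 276.2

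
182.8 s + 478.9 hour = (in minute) 2.874e+04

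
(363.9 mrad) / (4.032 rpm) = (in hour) 0.0002394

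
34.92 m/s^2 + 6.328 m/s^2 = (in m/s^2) 41.25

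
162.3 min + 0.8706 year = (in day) 317.9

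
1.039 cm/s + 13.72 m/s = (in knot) 26.69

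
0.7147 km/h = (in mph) 0.4441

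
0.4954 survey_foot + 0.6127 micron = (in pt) 428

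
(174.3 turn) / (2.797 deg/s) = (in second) 2.243e+04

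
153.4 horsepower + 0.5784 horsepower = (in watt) 1.148e+05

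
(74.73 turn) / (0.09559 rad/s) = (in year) 0.0001558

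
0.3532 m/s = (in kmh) 1.272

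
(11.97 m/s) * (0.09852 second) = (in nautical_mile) 0.0006368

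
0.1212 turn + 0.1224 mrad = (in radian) 0.7616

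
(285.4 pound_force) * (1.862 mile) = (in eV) 2.374e+25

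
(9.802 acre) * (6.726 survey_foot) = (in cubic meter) 8.132e+04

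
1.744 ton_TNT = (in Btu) 6.916e+06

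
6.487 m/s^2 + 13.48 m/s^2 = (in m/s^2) 19.97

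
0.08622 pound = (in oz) 1.38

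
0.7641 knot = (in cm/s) 39.31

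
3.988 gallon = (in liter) 15.1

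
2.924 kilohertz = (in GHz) 2.924e-06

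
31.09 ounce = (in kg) 0.8814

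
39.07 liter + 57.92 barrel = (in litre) 9248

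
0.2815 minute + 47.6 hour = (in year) 0.005434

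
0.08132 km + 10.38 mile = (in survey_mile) 10.43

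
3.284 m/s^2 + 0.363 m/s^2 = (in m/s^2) 3.647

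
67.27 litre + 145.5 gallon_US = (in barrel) 3.887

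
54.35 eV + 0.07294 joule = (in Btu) 6.913e-05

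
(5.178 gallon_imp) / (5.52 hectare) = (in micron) 0.4264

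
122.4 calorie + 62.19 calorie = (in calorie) 184.6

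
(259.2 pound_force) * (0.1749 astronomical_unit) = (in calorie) 7.21e+12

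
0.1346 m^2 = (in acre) 3.326e-05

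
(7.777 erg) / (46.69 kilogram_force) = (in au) 1.135e-20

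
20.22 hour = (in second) 7.279e+04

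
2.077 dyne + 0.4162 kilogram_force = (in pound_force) 0.9176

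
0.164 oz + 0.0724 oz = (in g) 6.702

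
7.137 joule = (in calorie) 1.706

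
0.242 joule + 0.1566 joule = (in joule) 0.3986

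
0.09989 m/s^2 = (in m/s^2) 0.09989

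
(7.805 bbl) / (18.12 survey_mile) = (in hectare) 4.255e-09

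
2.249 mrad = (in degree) 0.1289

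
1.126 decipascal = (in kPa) 0.0001126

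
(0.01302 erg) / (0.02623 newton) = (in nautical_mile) 2.68e-11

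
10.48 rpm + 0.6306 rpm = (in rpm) 11.11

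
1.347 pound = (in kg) 0.611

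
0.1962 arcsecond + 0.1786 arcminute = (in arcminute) 0.1819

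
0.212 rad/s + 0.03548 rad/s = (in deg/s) 14.18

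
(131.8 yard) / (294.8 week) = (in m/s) 6.759e-07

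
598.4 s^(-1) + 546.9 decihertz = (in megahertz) 0.0006531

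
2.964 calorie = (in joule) 12.4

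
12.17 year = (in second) 3.838e+08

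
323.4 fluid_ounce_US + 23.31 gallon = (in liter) 97.8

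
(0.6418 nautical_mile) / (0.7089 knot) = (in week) 0.005389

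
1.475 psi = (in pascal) 1.017e+04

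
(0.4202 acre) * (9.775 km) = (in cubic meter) 1.662e+07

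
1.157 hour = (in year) 0.0001321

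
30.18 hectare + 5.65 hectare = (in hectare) 35.83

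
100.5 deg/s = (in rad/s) 1.754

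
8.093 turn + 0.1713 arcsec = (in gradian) 3237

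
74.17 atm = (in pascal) 7.515e+06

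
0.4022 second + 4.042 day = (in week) 0.5774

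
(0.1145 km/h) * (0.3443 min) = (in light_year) 6.945e-17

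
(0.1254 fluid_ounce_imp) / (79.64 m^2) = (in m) 4.474e-08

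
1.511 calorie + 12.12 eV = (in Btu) 0.005992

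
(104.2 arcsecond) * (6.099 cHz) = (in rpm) 0.0002942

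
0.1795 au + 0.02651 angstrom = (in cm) 2.685e+12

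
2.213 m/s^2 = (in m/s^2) 2.213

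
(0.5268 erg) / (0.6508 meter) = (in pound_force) 1.82e-08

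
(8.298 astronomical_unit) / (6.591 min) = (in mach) 9.219e+06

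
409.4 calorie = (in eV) 1.069e+22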